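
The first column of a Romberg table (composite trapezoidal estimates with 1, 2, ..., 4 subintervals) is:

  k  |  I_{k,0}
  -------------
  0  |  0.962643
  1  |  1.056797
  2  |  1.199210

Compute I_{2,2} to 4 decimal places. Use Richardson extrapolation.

Richardson extrapolation on the trapezoidal column (denominator 4−1=3):
I_{1,1} = 1.056797 + (1.056797 − 0.962643)/3 = 1.088182
I_{2,1} = (4·1.199210 − 1.056797) / 3 = 1.246681
I_{2,2} = (16·1.246681 − 1.088182) / 15 = 1.257248

1.2572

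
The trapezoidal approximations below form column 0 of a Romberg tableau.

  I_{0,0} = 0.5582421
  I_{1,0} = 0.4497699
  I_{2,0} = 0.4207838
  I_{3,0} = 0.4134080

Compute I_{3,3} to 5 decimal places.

0.41094

I_{1,1} = (4·0.4497699 − 0.5582421) / 3 = 0.4136125
I_{2,1} = (4·0.4207838 − 0.4497699) / 3 = 0.4111218
I_{3,1} = (4·0.4134080 − 0.4207838) / 3 = 0.4109494
I_{2,2} = (16·0.4111218 − 0.4136125) / 15 = 0.4109558
I_{3,2} = 0.4109494 + (0.4109494 − 0.4111218)/15 = 0.4109379
I_{3,3} = (64·0.4109379 − 0.4109558) / 63 = 0.4109376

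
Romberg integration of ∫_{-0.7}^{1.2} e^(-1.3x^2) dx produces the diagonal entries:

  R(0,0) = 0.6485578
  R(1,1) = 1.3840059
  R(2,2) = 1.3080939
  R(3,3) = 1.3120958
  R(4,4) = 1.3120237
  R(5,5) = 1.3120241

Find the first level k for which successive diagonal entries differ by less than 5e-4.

k = 4

|R(1,1) − R(0,0)| = 0.7354481 ≥ 5e-4
|R(2,2) − R(1,1)| = 0.0759120 ≥ 5e-4
|R(3,3) − R(2,2)| = 0.0040019 ≥ 5e-4
|R(4,4) − R(3,3)| = 0.0000721 < 5e-4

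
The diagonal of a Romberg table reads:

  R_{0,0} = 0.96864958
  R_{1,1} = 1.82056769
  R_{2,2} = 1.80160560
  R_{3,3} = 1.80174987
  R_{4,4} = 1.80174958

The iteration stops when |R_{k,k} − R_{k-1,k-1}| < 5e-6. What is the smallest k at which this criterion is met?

k = 4

|R_{1,1} − R_{0,0}| = 0.85191811 ≥ 5e-6
|R_{2,2} − R_{1,1}| = 0.01896209 ≥ 5e-6
|R_{3,3} − R_{2,2}| = 0.00014427 ≥ 5e-6
|R_{4,4} − R_{3,3}| = 0.00000029 < 5e-6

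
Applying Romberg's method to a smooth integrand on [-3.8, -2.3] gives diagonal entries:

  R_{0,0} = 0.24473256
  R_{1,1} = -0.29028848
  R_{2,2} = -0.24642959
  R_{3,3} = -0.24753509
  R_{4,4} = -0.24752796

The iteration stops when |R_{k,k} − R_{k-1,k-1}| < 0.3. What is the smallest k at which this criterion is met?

|R_{1,1} − R_{0,0}| = 0.53502104 ≥ 0.3
|R_{2,2} − R_{1,1}| = 0.04385889 < 0.3

k = 2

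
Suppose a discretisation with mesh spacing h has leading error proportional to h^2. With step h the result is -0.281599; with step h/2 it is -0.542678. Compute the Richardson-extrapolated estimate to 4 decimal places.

Extrapolated value = (4·A(h/2) − A(h)) / (4 − 1)
= (4·(-0.542678) − (-0.281599)) / 3
= -1.889113 / 3 = -0.629704

-0.6297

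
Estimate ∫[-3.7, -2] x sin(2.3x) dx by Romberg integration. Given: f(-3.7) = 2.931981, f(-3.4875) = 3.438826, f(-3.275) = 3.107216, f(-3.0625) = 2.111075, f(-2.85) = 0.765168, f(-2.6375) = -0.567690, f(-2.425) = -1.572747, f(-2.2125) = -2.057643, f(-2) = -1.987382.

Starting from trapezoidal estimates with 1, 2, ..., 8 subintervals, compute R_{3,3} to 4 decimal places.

1.2213

R_{0,0} (trapezoid, 1 panel, h=1.7000): 0.802909
R_{1,0} (trapezoid, 2 panels, h=0.8500): 1.051847
R_{2,0} (trapezoid, 4 panels, h=0.4250): 1.178073
R_{3,0} (trapezoid, 8 panels, h=0.2125): 1.210507
R_{1,1} = 1.051847 + (1.051847 − 0.802909)/3 = 1.134826
R_{2,1} = 1.178073 + (1.178073 − 1.051847)/3 = 1.220148
R_{3,1} = 1.210507 + (1.210507 − 1.178073)/3 = 1.221318
R_{2,2} = 1.220148 + (1.220148 − 1.134826)/15 = 1.225836
R_{3,2} = 1.221318 + (1.221318 − 1.220148)/15 = 1.221396
R_{3,3} = 1.221396 + (1.221396 − 1.225836)/63 = 1.221326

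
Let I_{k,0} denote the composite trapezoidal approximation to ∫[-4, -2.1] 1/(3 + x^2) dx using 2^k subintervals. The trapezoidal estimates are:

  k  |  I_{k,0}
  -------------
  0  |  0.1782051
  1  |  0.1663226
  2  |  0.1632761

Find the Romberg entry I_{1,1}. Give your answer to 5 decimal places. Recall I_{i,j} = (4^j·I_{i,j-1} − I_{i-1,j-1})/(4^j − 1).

I_{1,1} = 0.1663226 + (0.1663226 − 0.1782051)/3 = 0.1623618
(Column j=1 coincides with Simpson's rule on the same nodes.)

0.16236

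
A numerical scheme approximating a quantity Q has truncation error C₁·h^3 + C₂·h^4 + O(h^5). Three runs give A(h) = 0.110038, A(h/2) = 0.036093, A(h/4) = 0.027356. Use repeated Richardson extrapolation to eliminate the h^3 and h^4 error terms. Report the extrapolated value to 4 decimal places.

First eliminate the h^3 term (factor 2^3 = 8):
  B₁ = (8·0.036093 − 0.110038)/7 = 0.025529
  B₂ = (8·0.027356 − 0.036093)/7 = 0.026108
Then eliminate the h^4 term (factor 2^4 = 16):
  (16·0.026108 − 0.025529)/15 = 0.026147

0.0261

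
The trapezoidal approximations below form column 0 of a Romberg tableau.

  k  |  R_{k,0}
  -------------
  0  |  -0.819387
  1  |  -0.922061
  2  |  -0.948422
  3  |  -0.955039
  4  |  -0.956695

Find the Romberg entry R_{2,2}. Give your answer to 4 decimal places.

-0.9573

Richardson extrapolation on the trapezoidal column (denominator 4−1=3):
R_{1,1} = -0.922061 + (-0.922061 − (-0.819387))/3 = -0.956286
R_{2,1} = -0.948422 + (-0.948422 − (-0.922061))/3 = -0.957209
R_{2,2} = (16·(-0.957209) − (-0.956286)) / 15 = -0.957271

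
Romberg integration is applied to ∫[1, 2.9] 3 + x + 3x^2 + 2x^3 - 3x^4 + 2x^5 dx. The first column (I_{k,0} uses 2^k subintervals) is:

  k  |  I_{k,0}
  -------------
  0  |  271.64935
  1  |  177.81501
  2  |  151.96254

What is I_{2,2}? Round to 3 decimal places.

Richardson extrapolation on the trapezoidal column (denominator 4−1=3):
I_{1,1} = (4·177.81501 − 271.64935) / 3 = 146.53690
I_{2,1} = (4·151.96254 − 177.81501) / 3 = 143.34505
I_{2,2} = 143.34505 + (143.34505 − 146.53690)/15 = 143.13226
(Column j=1 coincides with Simpson's rule on the same nodes.)

143.132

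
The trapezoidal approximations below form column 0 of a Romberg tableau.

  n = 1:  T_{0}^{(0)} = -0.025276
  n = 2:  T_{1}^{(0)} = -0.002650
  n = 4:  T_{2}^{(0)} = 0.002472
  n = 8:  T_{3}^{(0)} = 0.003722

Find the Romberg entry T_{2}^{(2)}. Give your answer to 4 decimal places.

0.0041

T_{1}^{(1)} = (4·(-0.002650) − (-0.025276)) / 3 = 0.004892
T_{2}^{(1)} = (4·0.002472 − (-0.002650)) / 3 = 0.004179
T_{2}^{(2)} = (16·0.004179 − 0.004892) / 15 = 0.004131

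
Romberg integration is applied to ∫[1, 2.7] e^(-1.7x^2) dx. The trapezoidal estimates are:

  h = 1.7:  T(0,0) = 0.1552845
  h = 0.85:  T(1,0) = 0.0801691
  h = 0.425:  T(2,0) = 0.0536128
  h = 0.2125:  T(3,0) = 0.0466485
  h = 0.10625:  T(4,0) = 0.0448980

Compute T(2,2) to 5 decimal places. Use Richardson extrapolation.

Richardson extrapolation on the trapezoidal column (denominator 4−1=3):
T(1,1) = 0.0801691 + (0.0801691 − 0.1552845)/3 = 0.0551306
T(2,1) = (4·0.0536128 − 0.0801691) / 3 = 0.0447607
T(2,2) = (16·0.0447607 − 0.0551306) / 15 = 0.0440694
(Column j=1 coincides with Simpson's rule on the same nodes.)

0.04407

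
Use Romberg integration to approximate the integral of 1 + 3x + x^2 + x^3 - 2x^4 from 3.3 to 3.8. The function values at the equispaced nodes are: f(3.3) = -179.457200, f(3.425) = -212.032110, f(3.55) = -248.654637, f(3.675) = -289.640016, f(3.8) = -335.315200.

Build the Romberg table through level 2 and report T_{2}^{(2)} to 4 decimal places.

T_{0}^{(0)} (trapezoid, 1 panel, h=0.5000): -128.693100
T_{1}^{(0)} (trapezoid, 2 panels, h=0.2500): -126.510209
T_{2}^{(0)} (trapezoid, 4 panels, h=0.1250): -125.964120
T_{1}^{(1)} = -126.510209 + (-126.510209 − (-128.693100))/3 = -125.782579
T_{2}^{(1)} = -125.964120 + (-125.964120 − (-126.510209))/3 = -125.782090
T_{2}^{(2)} = -125.782090 + (-125.782090 − (-125.782579))/15 = -125.782057

-125.7821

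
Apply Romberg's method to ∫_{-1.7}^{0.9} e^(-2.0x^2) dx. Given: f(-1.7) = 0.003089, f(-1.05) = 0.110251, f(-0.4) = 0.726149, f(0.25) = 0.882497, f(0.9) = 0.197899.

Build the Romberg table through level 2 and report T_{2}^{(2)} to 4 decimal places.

1.2101

T_{0}^{(0)} (trapezoid, 1 panel, h=2.6000): 0.261284
T_{1}^{(0)} (trapezoid, 2 panels, h=1.3000): 1.074636
T_{2}^{(0)} (trapezoid, 4 panels, h=0.6500): 1.182604
T_{1}^{(1)} = 1.074636 + (1.074636 − 0.261284)/3 = 1.345753
T_{2}^{(1)} = 1.182604 + (1.182604 − 1.074636)/3 = 1.218593
T_{2}^{(2)} = 1.218593 + (1.218593 − 1.345753)/15 = 1.210116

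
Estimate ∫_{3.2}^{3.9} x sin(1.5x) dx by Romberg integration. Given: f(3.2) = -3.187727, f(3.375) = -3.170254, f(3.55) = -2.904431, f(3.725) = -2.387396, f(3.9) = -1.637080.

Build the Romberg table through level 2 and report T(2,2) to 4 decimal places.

-1.9170

T(0,0) (trapezoid, 1 panel, h=0.7000): -1.688682
T(1,0) (trapezoid, 2 panels, h=0.3500): -1.860892
T(2,0) (trapezoid, 4 panels, h=0.1750): -1.903035
T(1,1) = -1.860892 + (-1.860892 − (-1.688682))/3 = -1.918295
T(2,1) = -1.903035 + (-1.903035 − (-1.860892))/3 = -1.917083
T(2,2) = -1.917083 + (-1.917083 − (-1.918295))/15 = -1.917002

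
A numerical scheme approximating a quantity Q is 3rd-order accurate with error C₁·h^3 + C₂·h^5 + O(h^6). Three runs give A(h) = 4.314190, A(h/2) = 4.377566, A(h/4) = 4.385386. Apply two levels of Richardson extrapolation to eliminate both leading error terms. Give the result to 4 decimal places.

4.3865

First eliminate the h^3 term (factor 2^3 = 8):
  B₁ = (8·4.377566 − 4.314190)/7 = 4.386620
  B₂ = (8·4.385386 − 4.377566)/7 = 4.386503
Then eliminate the h^5 term (factor 2^5 = 32):
  (32·4.386503 − 4.386620)/31 = 4.386499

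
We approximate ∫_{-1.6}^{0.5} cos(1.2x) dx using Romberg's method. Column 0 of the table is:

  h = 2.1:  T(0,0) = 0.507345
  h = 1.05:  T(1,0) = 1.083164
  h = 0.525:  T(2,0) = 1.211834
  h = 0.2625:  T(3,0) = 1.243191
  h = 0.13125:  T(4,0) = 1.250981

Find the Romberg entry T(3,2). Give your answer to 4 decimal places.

Richardson extrapolation on the trapezoidal column (denominator 4−1=3):
T(2,1) = 1.211834 + (1.211834 − 1.083164)/3 = 1.254724
T(3,1) = 1.243191 + (1.243191 − 1.211834)/3 = 1.253643
T(3,2) = (16·1.253643 − 1.254724) / 15 = 1.253571

1.2536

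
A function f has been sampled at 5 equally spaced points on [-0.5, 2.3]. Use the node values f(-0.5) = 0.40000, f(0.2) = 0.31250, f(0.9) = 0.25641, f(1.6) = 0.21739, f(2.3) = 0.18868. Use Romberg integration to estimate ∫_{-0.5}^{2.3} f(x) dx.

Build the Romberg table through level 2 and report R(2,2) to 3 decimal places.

R(0,0) (trapezoid, 1 panel, h=2.8000): 0.82415
R(1,0) (trapezoid, 2 panels, h=1.4000): 0.77105
R(2,0) (trapezoid, 4 panels, h=0.7000): 0.75645
R(1,1) = 0.77105 + (0.77105 − 0.82415)/3 = 0.75335
R(2,1) = 0.75645 + (0.75645 − 0.77105)/3 = 0.75158
R(2,2) = 0.75158 + (0.75158 − 0.75335)/15 = 0.75146

0.751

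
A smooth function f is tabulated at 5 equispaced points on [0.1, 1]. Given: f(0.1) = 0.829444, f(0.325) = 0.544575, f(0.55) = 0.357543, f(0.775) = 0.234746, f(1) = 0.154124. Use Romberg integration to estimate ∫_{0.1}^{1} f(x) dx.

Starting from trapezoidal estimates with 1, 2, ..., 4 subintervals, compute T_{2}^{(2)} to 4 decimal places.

0.3611

T_{0}^{(0)} (trapezoid, 1 panel, h=0.9000): 0.442606
T_{1}^{(0)} (trapezoid, 2 panels, h=0.4500): 0.382197
T_{2}^{(0)} (trapezoid, 4 panels, h=0.2250): 0.366446
T_{1}^{(1)} = 0.382197 + (0.382197 − 0.442606)/3 = 0.362061
T_{2}^{(1)} = 0.366446 + (0.366446 − 0.382197)/3 = 0.361196
T_{2}^{(2)} = 0.361196 + (0.361196 − 0.362061)/15 = 0.361138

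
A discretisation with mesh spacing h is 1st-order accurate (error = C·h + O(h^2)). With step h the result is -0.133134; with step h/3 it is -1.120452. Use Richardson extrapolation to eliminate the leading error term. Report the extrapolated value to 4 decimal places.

-1.6141

Extrapolated value = (3·A(h/3) − A(h)) / (3 − 1)
= (3·(-1.120452) − (-0.133134)) / 2
= -3.228222 / 2 = -1.614111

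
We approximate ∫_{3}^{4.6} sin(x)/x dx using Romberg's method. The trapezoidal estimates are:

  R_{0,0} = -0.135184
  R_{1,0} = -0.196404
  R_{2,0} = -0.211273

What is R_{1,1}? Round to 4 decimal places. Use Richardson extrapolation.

Richardson extrapolation on the trapezoidal column (denominator 4−1=3):
R_{1,1} = (4·(-0.196404) − (-0.135184)) / 3 = -0.216811

-0.2168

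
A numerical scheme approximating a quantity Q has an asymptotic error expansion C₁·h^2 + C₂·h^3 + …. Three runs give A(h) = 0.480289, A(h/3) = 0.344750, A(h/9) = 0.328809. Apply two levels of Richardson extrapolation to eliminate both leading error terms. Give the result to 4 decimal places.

0.3268

First eliminate the h^2 term (factor 3^2 = 9):
  B₁ = (9·0.344750 − 0.480289)/8 = 0.327808
  B₂ = (9·0.328809 − 0.344750)/8 = 0.326816
Then eliminate the h^3 term (factor 3^3 = 27):
  (27·0.326816 − 0.327808)/26 = 0.326778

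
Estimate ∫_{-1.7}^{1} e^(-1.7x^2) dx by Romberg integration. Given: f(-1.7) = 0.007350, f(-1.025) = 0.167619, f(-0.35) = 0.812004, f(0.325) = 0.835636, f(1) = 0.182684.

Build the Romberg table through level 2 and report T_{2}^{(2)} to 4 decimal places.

1.2954

T_{0}^{(0)} (trapezoid, 1 panel, h=2.7000): 0.256546
T_{1}^{(0)} (trapezoid, 2 panels, h=1.3500): 1.224478
T_{2}^{(0)} (trapezoid, 4 panels, h=0.6750): 1.289436
T_{1}^{(1)} = 1.224478 + (1.224478 − 0.256546)/3 = 1.547122
T_{2}^{(1)} = 1.289436 + (1.289436 − 1.224478)/3 = 1.311089
T_{2}^{(2)} = 1.311089 + (1.311089 − 1.547122)/15 = 1.295353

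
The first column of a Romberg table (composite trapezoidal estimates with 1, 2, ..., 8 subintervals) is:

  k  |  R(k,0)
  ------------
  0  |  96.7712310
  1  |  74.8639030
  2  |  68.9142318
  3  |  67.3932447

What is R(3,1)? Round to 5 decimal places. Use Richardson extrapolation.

66.88625

Richardson extrapolation on the trapezoidal column (denominator 4−1=3):
R(3,1) = 67.3932447 + (67.3932447 − 68.9142318)/3 = 66.8862490
(Column j=1 coincides with Simpson's rule on the same nodes.)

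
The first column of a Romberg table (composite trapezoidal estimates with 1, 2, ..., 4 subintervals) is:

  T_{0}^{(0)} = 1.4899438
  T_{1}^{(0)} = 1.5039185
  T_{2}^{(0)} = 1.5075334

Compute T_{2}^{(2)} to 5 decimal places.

T_{1}^{(1)} = (4·1.5039185 − 1.4899438) / 3 = 1.5085767
T_{2}^{(1)} = 1.5075334 + (1.5075334 − 1.5039185)/3 = 1.5087384
T_{2}^{(2)} = 1.5087384 + (1.5087384 − 1.5085767)/15 = 1.5087492
(Column j=1 coincides with Simpson's rule on the same nodes.)

1.50875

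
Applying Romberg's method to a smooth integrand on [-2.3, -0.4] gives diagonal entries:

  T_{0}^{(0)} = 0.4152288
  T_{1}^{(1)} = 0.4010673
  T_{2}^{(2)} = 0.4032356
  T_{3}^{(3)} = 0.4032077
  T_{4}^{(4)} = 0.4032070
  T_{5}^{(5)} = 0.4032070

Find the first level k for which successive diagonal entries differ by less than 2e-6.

k = 4

|T_{1}^{(1)} − T_{0}^{(0)}| = 0.0141615 ≥ 2e-6
|T_{2}^{(2)} − T_{1}^{(1)}| = 0.0021683 ≥ 2e-6
|T_{3}^{(3)} − T_{2}^{(2)}| = 0.0000279 ≥ 2e-6
|T_{4}^{(4)} − T_{3}^{(3)}| = 0.0000007 < 2e-6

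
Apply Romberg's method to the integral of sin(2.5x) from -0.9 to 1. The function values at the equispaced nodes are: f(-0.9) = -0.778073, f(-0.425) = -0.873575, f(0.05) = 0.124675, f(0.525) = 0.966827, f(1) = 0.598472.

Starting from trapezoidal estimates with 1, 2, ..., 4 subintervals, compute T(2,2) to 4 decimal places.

0.0680

T(0,0) (trapezoid, 1 panel, h=1.9000): -0.170621
T(1,0) (trapezoid, 2 panels, h=0.9500): 0.033131
T(2,0) (trapezoid, 4 panels, h=0.4750): 0.060860
T(1,1) = 0.033131 + (0.033131 − (-0.170621))/3 = 0.101048
T(2,1) = 0.060860 + (0.060860 − 0.033131)/3 = 0.070103
T(2,2) = 0.070103 + (0.070103 − 0.101048)/15 = 0.068040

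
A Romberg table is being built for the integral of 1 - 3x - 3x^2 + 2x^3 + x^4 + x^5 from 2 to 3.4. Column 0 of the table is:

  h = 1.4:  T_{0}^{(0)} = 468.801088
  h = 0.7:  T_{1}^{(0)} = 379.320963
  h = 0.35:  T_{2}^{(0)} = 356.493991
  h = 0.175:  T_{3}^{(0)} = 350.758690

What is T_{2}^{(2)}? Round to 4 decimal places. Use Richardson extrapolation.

348.8444

T_{1}^{(1)} = 379.320963 + (379.320963 − 468.801088)/3 = 349.494255
T_{2}^{(1)} = (4·356.493991 − 379.320963) / 3 = 348.885000
T_{2}^{(2)} = (16·348.885000 − 349.494255) / 15 = 348.844383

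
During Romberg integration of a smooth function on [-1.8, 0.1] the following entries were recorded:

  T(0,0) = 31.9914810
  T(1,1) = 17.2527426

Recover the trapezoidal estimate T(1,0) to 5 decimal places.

From T(1,1) = (4·T(1,0) − T(0,0))/3, solve for T(1,0):
4·T(1,0) = 3·17.2527426 + 31.9914810 = 83.7497088
T(1,0) = 20.9374272

20.93743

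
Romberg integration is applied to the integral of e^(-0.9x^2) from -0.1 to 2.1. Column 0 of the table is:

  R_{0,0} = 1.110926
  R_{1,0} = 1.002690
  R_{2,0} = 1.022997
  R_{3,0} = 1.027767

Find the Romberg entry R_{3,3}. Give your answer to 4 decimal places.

Richardson extrapolation on the trapezoidal column (denominator 4−1=3):
R_{1,1} = 1.002690 + (1.002690 − 1.110926)/3 = 0.966611
R_{2,1} = 1.022997 + (1.022997 − 1.002690)/3 = 1.029766
R_{3,1} = 1.027767 + (1.027767 − 1.022997)/3 = 1.029357
R_{2,2} = (16·1.029766 − 0.966611) / 15 = 1.033976
R_{3,2} = 1.029357 + (1.029357 − 1.029766)/15 = 1.029330
R_{3,3} = (64·1.029330 − 1.033976) / 63 = 1.029256

1.0293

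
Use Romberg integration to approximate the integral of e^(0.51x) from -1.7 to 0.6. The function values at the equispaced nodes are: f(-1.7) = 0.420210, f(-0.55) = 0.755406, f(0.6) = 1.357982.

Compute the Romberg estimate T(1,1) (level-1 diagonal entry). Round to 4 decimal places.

T(0,0) (trapezoid, 1 panel, h=2.3000): 2.044921
T(1,0) (trapezoid, 2 panels, h=1.1500): 1.891177
T(1,1) = 1.891177 + (1.891177 − 2.044921)/3 = 1.839929

1.8399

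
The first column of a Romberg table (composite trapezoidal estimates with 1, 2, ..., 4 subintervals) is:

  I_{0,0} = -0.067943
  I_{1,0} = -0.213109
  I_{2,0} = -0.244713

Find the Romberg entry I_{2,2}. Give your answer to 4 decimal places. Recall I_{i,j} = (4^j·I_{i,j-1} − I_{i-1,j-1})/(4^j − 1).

I_{1,1} = (4·(-0.213109) − (-0.067943)) / 3 = -0.261498
I_{2,1} = (4·(-0.244713) − (-0.213109)) / 3 = -0.255248
I_{2,2} = -0.255248 + (-0.255248 − (-0.261498))/15 = -0.254831

-0.2548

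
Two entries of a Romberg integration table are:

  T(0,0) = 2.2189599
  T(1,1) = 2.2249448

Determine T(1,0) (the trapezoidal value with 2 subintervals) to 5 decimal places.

2.22345

From T(1,1) = (4·T(1,0) − T(0,0))/3, solve for T(1,0):
4·T(1,0) = 3·2.2249448 + 2.2189599 = 8.8937943
T(1,0) = 2.2234486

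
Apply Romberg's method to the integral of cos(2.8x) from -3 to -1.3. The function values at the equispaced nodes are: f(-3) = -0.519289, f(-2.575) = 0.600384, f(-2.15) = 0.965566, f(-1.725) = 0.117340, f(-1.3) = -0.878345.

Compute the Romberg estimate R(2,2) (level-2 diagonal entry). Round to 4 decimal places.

R(0,0) (trapezoid, 1 panel, h=1.7000): -1.187989
R(1,0) (trapezoid, 2 panels, h=0.8500): 0.226737
R(2,0) (trapezoid, 4 panels, h=0.4250): 0.418401
R(1,1) = 0.226737 + (0.226737 − (-1.187989))/3 = 0.698312
R(2,1) = 0.418401 + (0.418401 − 0.226737)/3 = 0.482289
R(2,2) = 0.482289 + (0.482289 − 0.698312)/15 = 0.467887

0.4679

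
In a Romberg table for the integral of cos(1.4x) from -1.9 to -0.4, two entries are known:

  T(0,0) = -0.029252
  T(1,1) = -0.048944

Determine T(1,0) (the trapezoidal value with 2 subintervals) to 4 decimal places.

-0.0440

From T(1,1) = (4·T(1,0) − T(0,0))/3, solve for T(1,0):
4·T(1,0) = 3·(-0.048944) + (-0.029252) = -0.176084
T(1,0) = -0.044021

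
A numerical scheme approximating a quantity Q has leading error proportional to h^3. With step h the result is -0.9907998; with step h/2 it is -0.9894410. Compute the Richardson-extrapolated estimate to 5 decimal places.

Extrapolated value = (8·A(h/2) − A(h)) / (8 − 1)
= (8·(-0.9894410) − (-0.9907998)) / 7
= -6.9247282 / 7 = -0.9892469

-0.98925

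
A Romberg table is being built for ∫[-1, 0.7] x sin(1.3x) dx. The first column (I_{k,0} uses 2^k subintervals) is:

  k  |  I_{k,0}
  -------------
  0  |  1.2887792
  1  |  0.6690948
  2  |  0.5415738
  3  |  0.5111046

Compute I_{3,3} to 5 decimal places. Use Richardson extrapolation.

0.50107

I_{1,1} = (4·0.6690948 − 1.2887792) / 3 = 0.4625333
I_{2,1} = 0.5415738 + (0.5415738 − 0.6690948)/3 = 0.4990668
I_{3,1} = (4·0.5111046 − 0.5415738) / 3 = 0.5009482
I_{2,2} = (16·0.4990668 − 0.4625333) / 15 = 0.5015024
I_{3,2} = 0.5009482 + (0.5009482 − 0.4990668)/15 = 0.5010736
I_{3,3} = 0.5010736 + (0.5010736 − 0.5015024)/63 = 0.5010668
(Column j=1 coincides with Simpson's rule on the same nodes.)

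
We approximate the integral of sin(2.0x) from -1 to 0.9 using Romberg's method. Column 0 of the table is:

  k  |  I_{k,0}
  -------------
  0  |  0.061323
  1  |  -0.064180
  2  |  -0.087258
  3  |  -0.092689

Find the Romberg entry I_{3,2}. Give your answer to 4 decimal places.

Richardson extrapolation on the trapezoidal column (denominator 4−1=3):
I_{2,1} = -0.087258 + (-0.087258 − (-0.064180))/3 = -0.094951
I_{3,1} = (4·(-0.092689) − (-0.087258)) / 3 = -0.094499
I_{3,2} = -0.094499 + (-0.094499 − (-0.094951))/15 = -0.094469

-0.0945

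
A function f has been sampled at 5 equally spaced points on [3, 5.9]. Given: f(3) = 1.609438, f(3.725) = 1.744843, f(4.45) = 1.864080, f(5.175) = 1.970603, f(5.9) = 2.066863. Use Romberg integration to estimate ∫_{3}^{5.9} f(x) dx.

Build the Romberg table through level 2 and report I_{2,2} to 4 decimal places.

5.3810

I_{0,0} (trapezoid, 1 panel, h=2.9000): 5.330636
I_{1,0} (trapezoid, 2 panels, h=1.4500): 5.368234
I_{2,0} (trapezoid, 4 panels, h=0.7250): 5.377815
I_{1,1} = 5.368234 + (5.368234 − 5.330636)/3 = 5.380767
I_{2,1} = 5.377815 + (5.377815 − 5.368234)/3 = 5.381009
I_{2,2} = 5.381009 + (5.381009 − 5.380767)/15 = 5.381025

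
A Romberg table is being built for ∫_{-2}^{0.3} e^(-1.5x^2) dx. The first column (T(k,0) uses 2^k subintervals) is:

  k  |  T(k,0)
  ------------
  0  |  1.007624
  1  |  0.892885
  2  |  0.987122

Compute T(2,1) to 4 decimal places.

Richardson extrapolation on the trapezoidal column (denominator 4−1=3):
T(2,1) = (4·0.987122 − 0.892885) / 3 = 1.018534

1.0185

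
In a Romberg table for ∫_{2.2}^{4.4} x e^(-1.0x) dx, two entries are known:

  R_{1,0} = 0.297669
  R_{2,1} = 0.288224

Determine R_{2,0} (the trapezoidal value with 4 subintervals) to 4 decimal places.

0.2906

From R_{2,1} = (4·R_{2,0} − R_{1,0})/3, solve for R_{2,0}:
4·R_{2,0} = 3·0.288224 + 0.297669 = 1.162341
R_{2,0} = 0.290585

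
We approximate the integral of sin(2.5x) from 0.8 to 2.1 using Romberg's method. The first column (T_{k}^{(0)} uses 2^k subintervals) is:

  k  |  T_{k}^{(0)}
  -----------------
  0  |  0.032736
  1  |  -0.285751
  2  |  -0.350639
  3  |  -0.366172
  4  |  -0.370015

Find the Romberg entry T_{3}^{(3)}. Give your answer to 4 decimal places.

Richardson extrapolation on the trapezoidal column (denominator 4−1=3):
T_{1}^{(1)} = (4·(-0.285751) − 0.032736) / 3 = -0.391913
T_{2}^{(1)} = (4·(-0.350639) − (-0.285751)) / 3 = -0.372268
T_{3}^{(1)} = (4·(-0.366172) − (-0.350639)) / 3 = -0.371350
T_{2}^{(2)} = -0.372268 + (-0.372268 − (-0.391913))/15 = -0.370958
T_{3}^{(2)} = -0.371350 + (-0.371350 − (-0.372268))/15 = -0.371289
T_{3}^{(3)} = (64·(-0.371289) − (-0.370958)) / 63 = -0.371294

-0.3713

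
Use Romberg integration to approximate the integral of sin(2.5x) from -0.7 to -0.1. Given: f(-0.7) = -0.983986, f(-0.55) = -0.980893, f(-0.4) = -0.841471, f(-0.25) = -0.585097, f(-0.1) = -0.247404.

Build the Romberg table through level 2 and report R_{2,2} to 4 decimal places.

-0.4589

R_{0,0} (trapezoid, 1 panel, h=0.6000): -0.369417
R_{1,0} (trapezoid, 2 panels, h=0.3000): -0.437150
R_{2,0} (trapezoid, 4 panels, h=0.1500): -0.453473
R_{1,1} = -0.437150 + (-0.437150 − (-0.369417))/3 = -0.459728
R_{2,1} = -0.453473 + (-0.453473 − (-0.437150))/3 = -0.458914
R_{2,2} = -0.458914 + (-0.458914 − (-0.459728))/15 = -0.458860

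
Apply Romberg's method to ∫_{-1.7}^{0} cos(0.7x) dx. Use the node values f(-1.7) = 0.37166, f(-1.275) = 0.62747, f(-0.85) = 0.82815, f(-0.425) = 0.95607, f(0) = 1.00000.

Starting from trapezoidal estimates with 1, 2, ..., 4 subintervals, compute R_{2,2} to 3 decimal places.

1.326

R_{0,0} (trapezoid, 1 panel, h=1.7000): 1.16591
R_{1,0} (trapezoid, 2 panels, h=0.8500): 1.28688
R_{2,0} (trapezoid, 4 panels, h=0.4250): 1.31645
R_{1,1} = 1.28688 + (1.28688 − 1.16591)/3 = 1.32720
R_{2,1} = 1.31645 + (1.31645 − 1.28688)/3 = 1.32631
R_{2,2} = 1.32631 + (1.32631 − 1.32720)/15 = 1.32625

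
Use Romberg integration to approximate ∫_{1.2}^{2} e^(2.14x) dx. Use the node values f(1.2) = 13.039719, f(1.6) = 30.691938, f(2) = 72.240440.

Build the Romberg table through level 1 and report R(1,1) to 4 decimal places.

R(0,0) (trapezoid, 1 panel, h=0.8000): 34.112064
R(1,0) (trapezoid, 2 panels, h=0.4000): 29.332807
R(1,1) = 29.332807 + (29.332807 − 34.112064)/3 = 27.739721

27.7397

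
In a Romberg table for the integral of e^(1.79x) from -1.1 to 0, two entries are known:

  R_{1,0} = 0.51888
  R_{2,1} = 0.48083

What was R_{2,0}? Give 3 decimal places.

0.490

From R_{2,1} = (4·R_{2,0} − R_{1,0})/3, solve for R_{2,0}:
4·R_{2,0} = 3·0.48083 + 0.51888 = 1.96137
R_{2,0} = 0.49034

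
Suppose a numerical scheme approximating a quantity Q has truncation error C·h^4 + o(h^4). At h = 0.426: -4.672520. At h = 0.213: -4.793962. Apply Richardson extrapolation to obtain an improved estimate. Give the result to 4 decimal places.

-4.8021

The leading error scales as h^4; refining by a factor of 2 reduces it by 2^4 = 16.
Extrapolated value = (16·A(h/2) − A(h)) / (16 − 1)
= (16·(-4.793962) − (-4.672520)) / 15
= -72.030872 / 15 = -4.802058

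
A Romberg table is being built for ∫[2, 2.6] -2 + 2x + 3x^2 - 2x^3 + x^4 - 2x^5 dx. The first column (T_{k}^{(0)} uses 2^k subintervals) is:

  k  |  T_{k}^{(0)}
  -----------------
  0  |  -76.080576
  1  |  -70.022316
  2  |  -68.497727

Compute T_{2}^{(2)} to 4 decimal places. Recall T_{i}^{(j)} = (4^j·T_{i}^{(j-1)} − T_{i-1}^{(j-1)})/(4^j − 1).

-67.9886

Richardson extrapolation on the trapezoidal column (denominator 4−1=3):
T_{1}^{(1)} = -70.022316 + (-70.022316 − (-76.080576))/3 = -68.002896
T_{2}^{(1)} = -68.497727 + (-68.497727 − (-70.022316))/3 = -67.989531
T_{2}^{(2)} = -67.989531 + (-67.989531 − (-68.002896))/15 = -67.988640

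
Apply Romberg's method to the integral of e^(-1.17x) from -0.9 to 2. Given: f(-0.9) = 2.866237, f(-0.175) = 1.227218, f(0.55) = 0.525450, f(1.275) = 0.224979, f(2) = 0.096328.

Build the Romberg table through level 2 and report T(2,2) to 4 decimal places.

T(0,0) (trapezoid, 1 panel, h=2.9000): 4.295719
T(1,0) (trapezoid, 2 panels, h=1.4500): 2.909762
T(2,0) (trapezoid, 4 panels, h=0.7250): 2.507724
T(1,1) = 2.909762 + (2.909762 − 4.295719)/3 = 2.447776
T(2,1) = 2.507724 + (2.507724 − 2.909762)/3 = 2.373711
T(2,2) = 2.373711 + (2.373711 − 2.447776)/15 = 2.368773

2.3688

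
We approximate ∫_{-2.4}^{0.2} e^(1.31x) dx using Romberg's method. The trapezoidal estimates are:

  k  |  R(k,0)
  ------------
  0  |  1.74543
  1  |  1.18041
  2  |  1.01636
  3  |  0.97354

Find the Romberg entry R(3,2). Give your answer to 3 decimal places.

0.959

Richardson extrapolation on the trapezoidal column (denominator 4−1=3):
R(2,1) = (4·1.01636 − 1.18041) / 3 = 0.96168
R(3,1) = (4·0.97354 − 1.01636) / 3 = 0.95927
R(3,2) = (16·0.95927 − 0.96168) / 15 = 0.95911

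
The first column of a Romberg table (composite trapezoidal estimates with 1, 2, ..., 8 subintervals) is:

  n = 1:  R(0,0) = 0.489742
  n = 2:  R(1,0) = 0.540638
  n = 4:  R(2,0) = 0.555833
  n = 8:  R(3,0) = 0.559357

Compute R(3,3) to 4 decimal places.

Richardson extrapolation on the trapezoidal column (denominator 4−1=3):
R(1,1) = 0.540638 + (0.540638 − 0.489742)/3 = 0.557603
R(2,1) = 0.555833 + (0.555833 − 0.540638)/3 = 0.560898
R(3,1) = 0.559357 + (0.559357 − 0.555833)/3 = 0.560532
R(2,2) = 0.560898 + (0.560898 − 0.557603)/15 = 0.561118
R(3,2) = 0.560532 + (0.560532 − 0.560898)/15 = 0.560508
R(3,3) = (64·0.560508 − 0.561118) / 63 = 0.560498

0.5605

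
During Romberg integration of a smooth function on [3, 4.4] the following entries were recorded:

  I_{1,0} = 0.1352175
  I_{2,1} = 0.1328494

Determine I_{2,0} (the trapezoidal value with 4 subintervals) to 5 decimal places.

0.13344

From I_{2,1} = (4·I_{2,0} − I_{1,0})/3, solve for I_{2,0}:
4·I_{2,0} = 3·0.1328494 + 0.1352175 = 0.5337657
I_{2,0} = 0.1334414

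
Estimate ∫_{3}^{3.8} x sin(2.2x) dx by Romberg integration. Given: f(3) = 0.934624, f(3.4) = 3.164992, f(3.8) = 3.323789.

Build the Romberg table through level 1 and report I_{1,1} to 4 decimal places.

2.2558

I_{0,0} (trapezoid, 1 panel, h=0.8000): 1.703365
I_{1,0} (trapezoid, 2 panels, h=0.4000): 2.117679
I_{1,1} = 2.117679 + (2.117679 − 1.703365)/3 = 2.255784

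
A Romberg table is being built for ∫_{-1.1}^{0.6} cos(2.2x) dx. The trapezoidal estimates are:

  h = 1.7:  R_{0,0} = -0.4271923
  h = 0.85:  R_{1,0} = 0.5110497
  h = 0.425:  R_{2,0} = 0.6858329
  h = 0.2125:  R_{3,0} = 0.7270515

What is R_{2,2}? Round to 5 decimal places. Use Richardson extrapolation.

R_{1,1} = 0.5110497 + (0.5110497 − (-0.4271923))/3 = 0.8237970
R_{2,1} = 0.6858329 + (0.6858329 − 0.5110497)/3 = 0.7440940
R_{2,2} = 0.7440940 + (0.7440940 − 0.8237970)/15 = 0.7387805
(Column j=1 coincides with Simpson's rule on the same nodes.)

0.73878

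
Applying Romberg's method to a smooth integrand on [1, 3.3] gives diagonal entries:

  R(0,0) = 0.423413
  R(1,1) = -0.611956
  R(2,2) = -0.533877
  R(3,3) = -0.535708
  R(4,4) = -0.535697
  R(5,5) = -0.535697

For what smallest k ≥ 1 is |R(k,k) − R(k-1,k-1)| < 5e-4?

|R(1,1) − R(0,0)| = 1.035369 ≥ 5e-4
|R(2,2) − R(1,1)| = 0.078079 ≥ 5e-4
|R(3,3) − R(2,2)| = 0.001831 ≥ 5e-4
|R(4,4) − R(3,3)| = 0.000011 < 5e-4

k = 4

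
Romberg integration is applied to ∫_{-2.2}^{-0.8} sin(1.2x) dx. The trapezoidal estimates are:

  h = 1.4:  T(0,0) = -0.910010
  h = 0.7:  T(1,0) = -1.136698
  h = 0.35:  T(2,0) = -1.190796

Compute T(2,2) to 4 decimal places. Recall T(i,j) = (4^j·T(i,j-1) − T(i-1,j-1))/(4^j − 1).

-1.2086

T(1,1) = -1.136698 + (-1.136698 − (-0.910010))/3 = -1.212261
T(2,1) = -1.190796 + (-1.190796 − (-1.136698))/3 = -1.208829
T(2,2) = -1.208829 + (-1.208829 − (-1.212261))/15 = -1.208600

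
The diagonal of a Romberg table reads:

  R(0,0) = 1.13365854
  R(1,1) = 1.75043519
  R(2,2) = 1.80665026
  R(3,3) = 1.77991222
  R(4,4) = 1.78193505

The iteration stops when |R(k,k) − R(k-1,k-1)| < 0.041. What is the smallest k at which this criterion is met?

k = 3

|R(1,1) − R(0,0)| = 0.61677665 ≥ 0.041
|R(2,2) − R(1,1)| = 0.05621507 ≥ 0.041
|R(3,3) − R(2,2)| = 0.02673804 < 0.041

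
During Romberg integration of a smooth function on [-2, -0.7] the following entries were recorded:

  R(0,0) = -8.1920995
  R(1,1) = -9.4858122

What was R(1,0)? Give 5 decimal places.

From R(1,1) = (4·R(1,0) − R(0,0))/3, solve for R(1,0):
4·R(1,0) = 3·(-9.4858122) + (-8.1920995) = -36.6495361
R(1,0) = -9.1623840

-9.16238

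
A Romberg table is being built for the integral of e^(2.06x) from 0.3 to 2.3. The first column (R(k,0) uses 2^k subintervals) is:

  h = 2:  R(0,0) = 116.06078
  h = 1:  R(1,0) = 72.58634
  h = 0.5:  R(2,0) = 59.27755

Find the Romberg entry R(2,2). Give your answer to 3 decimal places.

54.624

R(1,1) = 72.58634 + (72.58634 − 116.06078)/3 = 58.09486
R(2,1) = (4·59.27755 − 72.58634) / 3 = 54.84129
R(2,2) = 54.84129 + (54.84129 − 58.09486)/15 = 54.62439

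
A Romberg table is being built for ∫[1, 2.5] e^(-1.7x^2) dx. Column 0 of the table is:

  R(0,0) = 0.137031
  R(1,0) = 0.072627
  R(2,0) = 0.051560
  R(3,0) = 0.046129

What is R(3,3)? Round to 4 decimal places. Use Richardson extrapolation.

Richardson extrapolation on the trapezoidal column (denominator 4−1=3):
R(1,1) = (4·0.072627 − 0.137031) / 3 = 0.051159
R(2,1) = 0.051560 + (0.051560 − 0.072627)/3 = 0.044538
R(3,1) = 0.046129 + (0.046129 − 0.051560)/3 = 0.044319
R(2,2) = (16·0.044538 − 0.051159) / 15 = 0.044097
R(3,2) = (16·0.044319 − 0.044538) / 15 = 0.044304
R(3,3) = 0.044304 + (0.044304 − 0.044097)/63 = 0.044307

0.0443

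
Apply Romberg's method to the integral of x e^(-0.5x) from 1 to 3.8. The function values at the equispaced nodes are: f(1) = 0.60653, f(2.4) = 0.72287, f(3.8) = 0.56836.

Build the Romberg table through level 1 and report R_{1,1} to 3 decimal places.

R_{0,0} (trapezoid, 1 panel, h=2.8000): 1.64485
R_{1,0} (trapezoid, 2 panels, h=1.4000): 1.83444
R_{1,1} = 1.83444 + (1.83444 − 1.64485)/3 = 1.89764

1.898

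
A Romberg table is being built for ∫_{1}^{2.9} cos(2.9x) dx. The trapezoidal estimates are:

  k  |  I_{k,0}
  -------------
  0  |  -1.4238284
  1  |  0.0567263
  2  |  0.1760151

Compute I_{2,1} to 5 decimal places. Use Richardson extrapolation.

Richardson extrapolation on the trapezoidal column (denominator 4−1=3):
I_{2,1} = 0.1760151 + (0.1760151 − 0.0567263)/3 = 0.2157780

0.21578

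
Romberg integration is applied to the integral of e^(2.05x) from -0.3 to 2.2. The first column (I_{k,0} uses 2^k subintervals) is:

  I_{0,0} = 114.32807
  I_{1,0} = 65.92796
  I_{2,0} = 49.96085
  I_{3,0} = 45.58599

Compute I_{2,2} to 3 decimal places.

Richardson extrapolation on the trapezoidal column (denominator 4−1=3):
I_{1,1} = 65.92796 + (65.92796 − 114.32807)/3 = 49.79459
I_{2,1} = (4·49.96085 − 65.92796) / 3 = 44.63848
I_{2,2} = (16·44.63848 − 49.79459) / 15 = 44.29474

44.295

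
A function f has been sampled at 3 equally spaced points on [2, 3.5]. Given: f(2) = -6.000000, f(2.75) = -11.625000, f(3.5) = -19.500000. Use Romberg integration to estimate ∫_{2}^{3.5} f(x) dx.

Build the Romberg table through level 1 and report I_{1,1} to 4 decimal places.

-18.0000

I_{0,0} (trapezoid, 1 panel, h=1.5000): -19.125000
I_{1,0} (trapezoid, 2 panels, h=0.7500): -18.281250
I_{1,1} = -18.281250 + (-18.281250 − (-19.125000))/3 = -18.000000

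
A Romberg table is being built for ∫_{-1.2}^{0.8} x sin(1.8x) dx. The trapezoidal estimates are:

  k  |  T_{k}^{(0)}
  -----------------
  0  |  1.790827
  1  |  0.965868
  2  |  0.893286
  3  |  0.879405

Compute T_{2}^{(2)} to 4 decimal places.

0.8810

T_{1}^{(1)} = 0.965868 + (0.965868 − 1.790827)/3 = 0.690882
T_{2}^{(1)} = 0.893286 + (0.893286 − 0.965868)/3 = 0.869092
T_{2}^{(2)} = (16·0.869092 − 0.690882) / 15 = 0.880973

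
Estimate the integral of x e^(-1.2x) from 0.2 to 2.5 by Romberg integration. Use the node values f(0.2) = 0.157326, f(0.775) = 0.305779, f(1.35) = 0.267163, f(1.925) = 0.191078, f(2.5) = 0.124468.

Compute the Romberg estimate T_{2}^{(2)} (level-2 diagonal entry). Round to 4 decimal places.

0.5387

T_{0}^{(0)} (trapezoid, 1 panel, h=2.3000): 0.324063
T_{1}^{(0)} (trapezoid, 2 panels, h=1.1500): 0.469269
T_{2}^{(0)} (trapezoid, 4 panels, h=0.5750): 0.520327
T_{1}^{(1)} = 0.469269 + (0.469269 − 0.324063)/3 = 0.517671
T_{2}^{(1)} = 0.520327 + (0.520327 − 0.469269)/3 = 0.537346
T_{2}^{(2)} = 0.537346 + (0.537346 − 0.517671)/15 = 0.538658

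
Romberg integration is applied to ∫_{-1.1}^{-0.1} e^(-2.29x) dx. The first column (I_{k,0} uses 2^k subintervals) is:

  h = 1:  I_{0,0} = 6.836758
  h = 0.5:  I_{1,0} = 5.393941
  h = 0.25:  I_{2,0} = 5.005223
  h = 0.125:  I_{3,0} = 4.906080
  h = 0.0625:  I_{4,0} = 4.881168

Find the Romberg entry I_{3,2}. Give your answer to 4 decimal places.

4.8729

Richardson extrapolation on the trapezoidal column (denominator 4−1=3):
I_{2,1} = 5.005223 + (5.005223 − 5.393941)/3 = 4.875650
I_{3,1} = (4·4.906080 − 5.005223) / 3 = 4.873032
I_{3,2} = (16·4.873032 − 4.875650) / 15 = 4.872857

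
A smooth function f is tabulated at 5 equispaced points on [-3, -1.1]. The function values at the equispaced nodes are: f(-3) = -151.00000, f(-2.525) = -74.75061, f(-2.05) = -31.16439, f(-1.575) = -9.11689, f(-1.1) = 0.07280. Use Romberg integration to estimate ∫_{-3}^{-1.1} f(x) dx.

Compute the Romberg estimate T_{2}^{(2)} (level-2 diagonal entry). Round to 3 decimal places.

T_{0}^{(0)} (trapezoid, 1 panel, h=1.9000): -143.38084
T_{1}^{(0)} (trapezoid, 2 panels, h=0.9500): -101.29659
T_{2}^{(0)} (trapezoid, 4 panels, h=0.4750): -90.48536
T_{1}^{(1)} = -101.29659 + (-101.29659 − (-143.38084))/3 = -87.26851
T_{2}^{(1)} = -90.48536 + (-90.48536 − (-101.29659))/3 = -86.88162
T_{2}^{(2)} = -86.88162 + (-86.88162 − (-87.26851))/15 = -86.85583

-86.856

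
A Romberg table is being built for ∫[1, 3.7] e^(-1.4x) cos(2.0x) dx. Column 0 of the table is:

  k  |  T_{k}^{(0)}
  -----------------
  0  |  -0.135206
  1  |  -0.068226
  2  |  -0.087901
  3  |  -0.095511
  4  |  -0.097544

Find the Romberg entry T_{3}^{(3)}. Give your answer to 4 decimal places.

Richardson extrapolation on the trapezoidal column (denominator 4−1=3):
T_{1}^{(1)} = (4·(-0.068226) − (-0.135206)) / 3 = -0.045899
T_{2}^{(1)} = (4·(-0.087901) − (-0.068226)) / 3 = -0.094459
T_{3}^{(1)} = (4·(-0.095511) − (-0.087901)) / 3 = -0.098048
T_{2}^{(2)} = (16·(-0.094459) − (-0.045899)) / 15 = -0.097696
T_{3}^{(2)} = -0.098048 + (-0.098048 − (-0.094459))/15 = -0.098287
T_{3}^{(3)} = (64·(-0.098287) − (-0.097696)) / 63 = -0.098296

-0.0983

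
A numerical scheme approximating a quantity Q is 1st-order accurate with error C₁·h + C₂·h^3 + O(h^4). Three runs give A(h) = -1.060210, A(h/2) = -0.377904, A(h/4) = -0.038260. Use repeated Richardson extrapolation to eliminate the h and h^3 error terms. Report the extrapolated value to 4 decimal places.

0.3010

First eliminate the h term (factor 2^1 = 2):
  B₁ = (2·(-0.377904) − (-1.060210))/1 = 0.304402
  B₂ = (2·(-0.038260) − (-0.377904))/1 = 0.301384
Then eliminate the h^3 term (factor 2^3 = 8):
  (8·0.301384 − 0.304402)/7 = 0.300953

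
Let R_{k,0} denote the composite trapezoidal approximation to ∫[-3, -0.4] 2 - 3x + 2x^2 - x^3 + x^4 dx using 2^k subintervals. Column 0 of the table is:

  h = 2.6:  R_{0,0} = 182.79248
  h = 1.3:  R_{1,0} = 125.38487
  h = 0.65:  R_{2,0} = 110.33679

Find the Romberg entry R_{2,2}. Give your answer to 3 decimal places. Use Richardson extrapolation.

105.259

Richardson extrapolation on the trapezoidal column (denominator 4−1=3):
R_{1,1} = 125.38487 + (125.38487 − 182.79248)/3 = 106.24900
R_{2,1} = 110.33679 + (110.33679 − 125.38487)/3 = 105.32076
R_{2,2} = 105.32076 + (105.32076 − 106.24900)/15 = 105.25888
(Column j=1 coincides with Simpson's rule on the same nodes.)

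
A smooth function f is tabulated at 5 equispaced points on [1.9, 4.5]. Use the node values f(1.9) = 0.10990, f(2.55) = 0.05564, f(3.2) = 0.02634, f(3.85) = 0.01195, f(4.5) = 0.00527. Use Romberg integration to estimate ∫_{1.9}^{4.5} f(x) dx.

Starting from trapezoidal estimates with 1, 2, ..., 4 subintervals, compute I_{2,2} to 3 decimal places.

I_{0,0} (trapezoid, 1 panel, h=2.6000): 0.14972
I_{1,0} (trapezoid, 2 panels, h=1.3000): 0.10910
I_{2,0} (trapezoid, 4 panels, h=0.6500): 0.09848
I_{1,1} = 0.10910 + (0.10910 − 0.14972)/3 = 0.09556
I_{2,1} = 0.09848 + (0.09848 − 0.10910)/3 = 0.09494
I_{2,2} = 0.09494 + (0.09494 − 0.09556)/15 = 0.09490

0.095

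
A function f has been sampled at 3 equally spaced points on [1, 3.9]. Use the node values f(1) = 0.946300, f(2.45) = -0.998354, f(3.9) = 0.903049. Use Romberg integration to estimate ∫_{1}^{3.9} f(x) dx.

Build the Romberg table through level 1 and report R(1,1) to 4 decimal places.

-1.0363

R(0,0) (trapezoid, 1 panel, h=2.9000): 2.681556
R(1,0) (trapezoid, 2 panels, h=1.4500): -0.106835
R(1,1) = -0.106835 + (-0.106835 − 2.681556)/3 = -1.036299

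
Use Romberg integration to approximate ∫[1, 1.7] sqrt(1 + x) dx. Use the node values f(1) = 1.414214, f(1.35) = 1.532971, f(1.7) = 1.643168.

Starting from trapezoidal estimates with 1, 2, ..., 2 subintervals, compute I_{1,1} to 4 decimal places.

I_{0,0} (trapezoid, 1 panel, h=0.7000): 1.070084
I_{1,0} (trapezoid, 2 panels, h=0.3500): 1.071582
I_{1,1} = 1.071582 + (1.071582 − 1.070084)/3 = 1.072081

1.0721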